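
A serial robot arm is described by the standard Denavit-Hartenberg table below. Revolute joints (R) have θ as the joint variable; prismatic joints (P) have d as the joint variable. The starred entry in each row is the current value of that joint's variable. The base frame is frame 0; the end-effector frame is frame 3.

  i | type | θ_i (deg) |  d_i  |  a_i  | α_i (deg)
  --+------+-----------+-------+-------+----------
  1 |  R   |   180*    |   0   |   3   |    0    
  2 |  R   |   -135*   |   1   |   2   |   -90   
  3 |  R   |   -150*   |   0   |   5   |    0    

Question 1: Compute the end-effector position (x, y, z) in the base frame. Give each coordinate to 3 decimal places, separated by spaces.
after link 1: o_1 = (-3.0000, 0.0000, 0.0000)
after link 2: o_2 = (-1.5858, 1.4142, 1.0000)
after link 3: o_3 = (-4.6476, -1.6476, 3.5000)

-4.648 -1.648 3.500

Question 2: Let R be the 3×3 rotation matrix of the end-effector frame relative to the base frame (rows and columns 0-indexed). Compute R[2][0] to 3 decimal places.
End-effector x-axis (col 0 of R) = (-0.6124,-0.6124,0.5000)
R[2][0] = 0.5000

0.500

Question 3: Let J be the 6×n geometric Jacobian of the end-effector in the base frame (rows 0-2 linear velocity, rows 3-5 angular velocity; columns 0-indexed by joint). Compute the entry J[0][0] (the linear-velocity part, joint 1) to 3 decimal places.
1.648

axis z_0 = ẑ; lever o_n−o_0 = (-4.6476,-1.6476,3.5000)
cross product → J_v[:, 0] = (1.6476,-4.6476,0.0000)
J_ω[:, 0] = z_0
entry J[0][0] = 1.6476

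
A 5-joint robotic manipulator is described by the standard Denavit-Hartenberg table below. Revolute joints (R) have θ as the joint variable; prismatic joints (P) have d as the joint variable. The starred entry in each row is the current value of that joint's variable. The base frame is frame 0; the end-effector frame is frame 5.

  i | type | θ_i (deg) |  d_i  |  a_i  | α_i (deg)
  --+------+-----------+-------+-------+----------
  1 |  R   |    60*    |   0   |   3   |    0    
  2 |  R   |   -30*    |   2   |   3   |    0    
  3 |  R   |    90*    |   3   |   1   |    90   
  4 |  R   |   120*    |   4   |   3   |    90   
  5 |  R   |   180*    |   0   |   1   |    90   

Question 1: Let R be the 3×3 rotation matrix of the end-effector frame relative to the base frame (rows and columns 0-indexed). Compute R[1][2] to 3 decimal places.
End-effector z-axis (col 2 of R) = (0.8660,0.5000,0.0000)
R[1][2] = 0.5000

0.500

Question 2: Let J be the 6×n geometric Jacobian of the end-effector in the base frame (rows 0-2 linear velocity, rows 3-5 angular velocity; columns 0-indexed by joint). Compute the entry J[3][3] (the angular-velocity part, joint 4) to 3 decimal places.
0.866

axis z_3 = (0.8660,0.5000,0.0000); lever o_n−o_3 = (3.9641,1.1340,1.7321)
cross product → J_v[:, 3] = (0.8660,-1.5000,-1.0000)
J_ω[:, 3] = z_3
entry J[3][3] = 0.8660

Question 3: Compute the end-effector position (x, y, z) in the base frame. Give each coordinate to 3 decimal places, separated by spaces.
after link 1: o_1 = (1.5000, 2.5981, 0.0000)
after link 2: o_2 = (4.0981, 4.0981, 2.0000)
after link 3: o_3 = (3.5981, 4.9641, 5.0000)
after link 4: o_4 = (7.8122, 5.6651, 7.5981)
after link 5: o_5 = (7.5622, 6.0981, 6.7321)

7.562 6.098 6.732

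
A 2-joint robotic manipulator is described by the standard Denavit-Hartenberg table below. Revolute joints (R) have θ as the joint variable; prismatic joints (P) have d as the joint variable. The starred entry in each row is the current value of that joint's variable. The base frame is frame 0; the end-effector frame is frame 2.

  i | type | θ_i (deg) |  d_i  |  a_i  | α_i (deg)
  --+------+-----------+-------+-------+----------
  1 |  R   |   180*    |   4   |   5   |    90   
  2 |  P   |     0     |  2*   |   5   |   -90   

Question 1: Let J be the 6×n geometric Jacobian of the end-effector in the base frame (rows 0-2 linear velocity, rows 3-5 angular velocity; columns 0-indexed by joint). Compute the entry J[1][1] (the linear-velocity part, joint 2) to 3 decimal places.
1.000

prismatic axis z_1 = (0.0000,1.0000,0.0000)
J_v[:, 1] = z_1; J_ω[:, 1] = (0,0,0)
entry J[1][1] = 1.0000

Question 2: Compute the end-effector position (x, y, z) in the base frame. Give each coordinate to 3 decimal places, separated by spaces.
after link 1: o_1 = (-5.0000, 0.0000, 4.0000)
after link 2: o_2 = (-10.0000, 2.0000, 4.0000)

-10.000 2.000 4.000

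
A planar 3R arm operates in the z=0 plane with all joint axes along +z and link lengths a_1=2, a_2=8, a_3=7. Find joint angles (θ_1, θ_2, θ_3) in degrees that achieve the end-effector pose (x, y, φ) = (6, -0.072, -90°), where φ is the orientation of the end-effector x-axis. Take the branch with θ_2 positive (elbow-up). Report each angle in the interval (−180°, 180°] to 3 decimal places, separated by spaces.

-0.006 60.006 -150.000

wrist centre = target − a_3·(cos φ, sin φ) = (6.0000, 6.9280)
cos θ_2 = (83.9972−2²−8²)/(2·2·8) = 0.4999; θ_2 = 60.0058° (elbow-up)
β = atan2(6.9280,6.0000) = 49.1058°; ψ = atan2(6.9286,5.9993) = 49.1116°
θ_1 = β − ψ = -0.0058°
θ_3 = φ − θ_1 − θ_2 = -150.0000° (wrapped to (-180°,180°])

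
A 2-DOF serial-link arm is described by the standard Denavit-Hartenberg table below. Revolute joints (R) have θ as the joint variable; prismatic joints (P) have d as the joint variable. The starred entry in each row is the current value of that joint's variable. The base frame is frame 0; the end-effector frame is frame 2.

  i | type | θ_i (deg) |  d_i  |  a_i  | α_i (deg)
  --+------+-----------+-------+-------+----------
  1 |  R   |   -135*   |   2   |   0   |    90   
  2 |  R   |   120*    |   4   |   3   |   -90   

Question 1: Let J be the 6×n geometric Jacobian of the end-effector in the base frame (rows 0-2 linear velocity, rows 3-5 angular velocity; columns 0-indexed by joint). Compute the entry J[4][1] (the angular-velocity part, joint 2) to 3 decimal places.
0.707

axis z_1 = (-0.7071,0.7071,0.0000); lever o_n−o_1 = (-1.7678,3.8891,2.5981)
cross product → J_v[:, 1] = (1.8371,1.8371,-1.5000)
J_ω[:, 1] = z_1
entry J[4][1] = 0.7071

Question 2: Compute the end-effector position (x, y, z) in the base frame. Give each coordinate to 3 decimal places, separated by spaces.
-1.768 3.889 4.598

after link 1: o_1 = (0.0000, 0.0000, 2.0000)
after link 2: o_2 = (-1.7678, 3.8891, 4.5981)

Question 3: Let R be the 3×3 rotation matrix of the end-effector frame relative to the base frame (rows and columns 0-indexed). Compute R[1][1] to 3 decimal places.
-0.707

End-effector y-axis (col 1 of R) = (0.7071,-0.7071,-0.0000)
R[1][1] = -0.7071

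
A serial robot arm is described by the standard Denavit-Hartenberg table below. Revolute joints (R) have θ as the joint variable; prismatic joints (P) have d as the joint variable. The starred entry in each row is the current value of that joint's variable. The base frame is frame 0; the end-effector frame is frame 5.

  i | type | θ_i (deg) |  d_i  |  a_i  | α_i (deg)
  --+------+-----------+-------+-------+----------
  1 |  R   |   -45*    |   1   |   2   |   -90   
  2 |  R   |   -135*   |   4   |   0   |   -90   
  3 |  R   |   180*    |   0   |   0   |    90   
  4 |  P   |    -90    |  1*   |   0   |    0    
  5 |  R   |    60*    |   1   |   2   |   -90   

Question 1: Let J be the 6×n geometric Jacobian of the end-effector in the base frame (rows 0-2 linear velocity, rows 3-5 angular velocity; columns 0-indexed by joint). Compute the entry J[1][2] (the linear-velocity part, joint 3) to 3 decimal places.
0.225

axis z_2 = (0.5000,-0.5000,0.7071); lever o_n−o_2 = (-1.0482,-1.7802,-1.9319)
cross product → J_v[:, 2] = (2.2247,0.2247,-1.4142)
J_ω[:, 2] = z_2
entry J[1][2] = 0.2247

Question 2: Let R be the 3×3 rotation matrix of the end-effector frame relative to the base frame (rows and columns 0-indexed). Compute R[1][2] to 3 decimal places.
End-effector z-axis (col 2 of R) = (0.6830,-0.6830,0.2588)
R[1][2] = -0.6830

-0.683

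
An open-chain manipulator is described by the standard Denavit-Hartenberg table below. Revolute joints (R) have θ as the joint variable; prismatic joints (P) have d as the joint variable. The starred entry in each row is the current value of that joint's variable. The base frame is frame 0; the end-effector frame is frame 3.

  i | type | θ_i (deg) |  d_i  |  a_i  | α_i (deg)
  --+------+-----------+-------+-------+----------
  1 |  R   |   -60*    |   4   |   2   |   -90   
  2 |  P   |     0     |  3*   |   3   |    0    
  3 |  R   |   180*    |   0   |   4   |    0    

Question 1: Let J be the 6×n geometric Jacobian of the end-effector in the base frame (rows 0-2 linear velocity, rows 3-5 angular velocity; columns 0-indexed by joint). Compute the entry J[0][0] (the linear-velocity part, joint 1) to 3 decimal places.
axis z_0 = ẑ; lever o_n−o_0 = (3.0981,0.6340,4.0000)
cross product → J_v[:, 0] = (-0.6340,3.0981,0.0000)
J_ω[:, 0] = z_0
entry J[0][0] = -0.6340

-0.634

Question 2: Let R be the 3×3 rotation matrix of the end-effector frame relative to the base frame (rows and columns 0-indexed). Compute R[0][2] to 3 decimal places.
End-effector z-axis (col 2 of R) = (0.8660,0.5000,0.0000)
R[0][2] = 0.8660

0.866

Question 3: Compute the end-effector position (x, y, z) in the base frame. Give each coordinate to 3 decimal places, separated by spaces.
after link 1: o_1 = (1.0000, -1.7321, 4.0000)
after link 2: o_2 = (5.0981, -2.8301, 4.0000)
after link 3: o_3 = (3.0981, 0.6340, 4.0000)

3.098 0.634 4.000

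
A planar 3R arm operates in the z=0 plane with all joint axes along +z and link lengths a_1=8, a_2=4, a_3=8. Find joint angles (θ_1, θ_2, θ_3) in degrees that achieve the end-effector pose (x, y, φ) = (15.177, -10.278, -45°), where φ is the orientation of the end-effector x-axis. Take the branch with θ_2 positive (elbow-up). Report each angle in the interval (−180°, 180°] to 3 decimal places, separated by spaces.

wrist centre = target − a_3·(cos φ, sin φ) = (9.5201, -4.6211)
cos θ_2 = (111.9882−8²−4²)/(2·8·4) = 0.4998; θ_2 = 60.0122° (elbow-up)
β = atan2(-4.6211,9.5201) = -25.8923°; ψ = atan2(3.4645,9.9993) = 19.1101°
θ_1 = β − ψ = -45.0024°
θ_3 = φ − θ_1 − θ_2 = -60.0099° (wrapped to (-180°,180°])

-45.002 60.012 -60.010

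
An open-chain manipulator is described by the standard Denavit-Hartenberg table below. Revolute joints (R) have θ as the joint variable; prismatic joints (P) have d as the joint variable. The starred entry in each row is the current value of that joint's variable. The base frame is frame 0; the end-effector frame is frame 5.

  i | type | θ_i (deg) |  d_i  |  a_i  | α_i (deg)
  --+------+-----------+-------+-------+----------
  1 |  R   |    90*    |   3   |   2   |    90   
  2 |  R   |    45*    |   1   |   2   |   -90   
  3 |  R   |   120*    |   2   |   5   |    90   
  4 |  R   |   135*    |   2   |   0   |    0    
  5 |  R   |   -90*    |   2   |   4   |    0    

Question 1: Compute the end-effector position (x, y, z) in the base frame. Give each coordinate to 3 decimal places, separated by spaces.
after link 1: o_1 = (0.0000, 2.0000, 3.0000)
after link 2: o_2 = (1.0000, 3.4142, 4.4142)
after link 3: o_3 = (-3.3301, 0.2322, 4.0607)
after link 4: o_4 = (-4.3301, 1.4570, 5.2854)
after link 5: o_5 = (-7.7796, -0.3183, 7.5101)

-7.780 -0.318 7.510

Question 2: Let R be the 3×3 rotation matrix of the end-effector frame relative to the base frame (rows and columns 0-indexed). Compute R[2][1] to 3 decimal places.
End-effector y-axis (col 1 of R) = (0.6124,-0.2500,0.7500)
R[2][1] = 0.7500

0.750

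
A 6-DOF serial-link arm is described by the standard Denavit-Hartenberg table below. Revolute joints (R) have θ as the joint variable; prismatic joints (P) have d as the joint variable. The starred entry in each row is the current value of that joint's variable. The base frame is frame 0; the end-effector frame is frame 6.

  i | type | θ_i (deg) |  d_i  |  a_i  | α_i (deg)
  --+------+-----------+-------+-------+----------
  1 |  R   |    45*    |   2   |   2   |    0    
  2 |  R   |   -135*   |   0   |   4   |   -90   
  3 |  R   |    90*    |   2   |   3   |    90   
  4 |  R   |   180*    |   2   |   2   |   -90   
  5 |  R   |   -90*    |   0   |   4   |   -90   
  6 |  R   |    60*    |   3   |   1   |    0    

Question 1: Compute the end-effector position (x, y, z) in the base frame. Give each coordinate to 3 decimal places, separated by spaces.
4.280 -9.086 4.000

after link 1: o_1 = (1.4142, 1.4142, 2.0000)
after link 2: o_2 = (1.4142, -2.5858, 2.0000)
after link 3: o_3 = (3.4142, -2.5858, -1.0000)
after link 4: o_4 = (3.4142, -4.5858, 1.0000)
after link 5: o_5 = (3.4142, -8.5858, 1.0000)
after link 6: o_6 = (4.2802, -9.0858, 4.0000)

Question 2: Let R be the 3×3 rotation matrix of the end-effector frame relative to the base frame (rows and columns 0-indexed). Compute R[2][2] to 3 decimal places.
1.000

End-effector z-axis (col 2 of R) = (-0.0000,0.0000,1.0000)
R[2][2] = 1.0000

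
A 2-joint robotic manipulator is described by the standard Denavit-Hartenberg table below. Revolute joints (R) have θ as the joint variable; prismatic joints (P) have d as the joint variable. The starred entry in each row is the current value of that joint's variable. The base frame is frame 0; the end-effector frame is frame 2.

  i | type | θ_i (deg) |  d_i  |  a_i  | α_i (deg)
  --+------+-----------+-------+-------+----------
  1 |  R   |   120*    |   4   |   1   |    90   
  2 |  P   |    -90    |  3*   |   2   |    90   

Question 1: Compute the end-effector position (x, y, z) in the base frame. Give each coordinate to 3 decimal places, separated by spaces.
2.098 2.366 2.000

after link 1: o_1 = (-0.5000, 0.8660, 4.0000)
after link 2: o_2 = (2.0981, 2.3660, 2.0000)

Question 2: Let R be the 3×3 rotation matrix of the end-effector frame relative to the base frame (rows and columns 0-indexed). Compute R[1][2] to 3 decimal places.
End-effector z-axis (col 2 of R) = (0.5000,-0.8660,-0.0000)
R[1][2] = -0.8660

-0.866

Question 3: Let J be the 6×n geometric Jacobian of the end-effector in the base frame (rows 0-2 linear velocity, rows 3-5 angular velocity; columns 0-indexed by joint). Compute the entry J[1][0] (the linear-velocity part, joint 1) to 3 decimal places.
2.098

axis z_0 = ẑ; lever o_n−o_0 = (2.0981,2.3660,2.0000)
cross product → J_v[:, 0] = (-2.3660,2.0981,0.0000)
J_ω[:, 0] = z_0
entry J[1][0] = 2.0981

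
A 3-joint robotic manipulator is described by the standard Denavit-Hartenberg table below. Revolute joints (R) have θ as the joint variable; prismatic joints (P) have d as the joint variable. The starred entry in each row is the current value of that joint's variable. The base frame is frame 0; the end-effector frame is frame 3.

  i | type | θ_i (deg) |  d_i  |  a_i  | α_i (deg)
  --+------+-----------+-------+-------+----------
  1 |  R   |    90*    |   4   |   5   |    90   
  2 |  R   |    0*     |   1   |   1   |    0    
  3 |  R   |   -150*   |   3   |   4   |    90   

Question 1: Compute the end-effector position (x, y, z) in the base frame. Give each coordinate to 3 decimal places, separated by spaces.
4.000 2.536 2.000

after link 1: o_1 = (0.0000, 5.0000, 4.0000)
after link 2: o_2 = (1.0000, 6.0000, 4.0000)
after link 3: o_3 = (4.0000, 2.5359, 2.0000)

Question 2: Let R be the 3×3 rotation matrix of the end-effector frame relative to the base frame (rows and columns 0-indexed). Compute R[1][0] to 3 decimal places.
End-effector x-axis (col 0 of R) = (-0.0000,-0.8660,-0.5000)
R[1][0] = -0.8660

-0.866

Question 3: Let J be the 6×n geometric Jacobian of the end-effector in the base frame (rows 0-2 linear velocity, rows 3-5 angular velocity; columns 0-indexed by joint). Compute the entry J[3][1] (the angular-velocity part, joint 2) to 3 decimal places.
1.000

axis z_1 = (1.0000,-0.0000,0.0000); lever o_n−o_1 = (4.0000,-2.4641,-2.0000)
cross product → J_v[:, 1] = (0.0000,2.0000,-2.4641)
J_ω[:, 1] = z_1
entry J[3][1] = 1.0000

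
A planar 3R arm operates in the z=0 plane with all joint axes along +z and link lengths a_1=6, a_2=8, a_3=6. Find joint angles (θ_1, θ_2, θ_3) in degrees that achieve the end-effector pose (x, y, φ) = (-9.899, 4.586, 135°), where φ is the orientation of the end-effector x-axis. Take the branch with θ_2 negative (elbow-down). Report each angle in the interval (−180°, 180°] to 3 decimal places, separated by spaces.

wrist centre = target − a_3·(cos φ, sin φ) = (-5.6564, 0.3434)
cos θ_2 = (32.1123−6²−8²)/(2·6·8) = -0.7072; θ_2 = -135.0046° (elbow-down)
β = atan2(0.3434,-5.6564) = 176.5262°; ψ = atan2(-5.6564,0.3427) = -86.5330°
θ_1 = β − ψ = 263.0592°
θ_3 = φ − θ_1 − θ_2 = 6.9454° (wrapped to (-180°,180°])

-96.941 -135.005 6.945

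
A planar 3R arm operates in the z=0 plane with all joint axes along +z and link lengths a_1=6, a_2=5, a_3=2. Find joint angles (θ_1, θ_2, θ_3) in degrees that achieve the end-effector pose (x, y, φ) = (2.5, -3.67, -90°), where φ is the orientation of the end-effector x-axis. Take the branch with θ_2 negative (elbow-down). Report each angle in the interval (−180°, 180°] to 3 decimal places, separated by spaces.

wrist centre = target − a_3·(cos φ, sin φ) = (2.5000, -1.6700)
cos θ_2 = (9.0389−6²−5²)/(2·6·5) = -0.8660; θ_2 = -149.9992° (elbow-down)
β = atan2(-1.6700,2.5000) = -33.7429°; ψ = atan2(-2.5001,1.6699) = -56.2592°
θ_1 = β − ψ = 22.5163°
θ_3 = φ − θ_1 − θ_2 = 37.4829° (wrapped to (-180°,180°])

22.516 -149.999 37.483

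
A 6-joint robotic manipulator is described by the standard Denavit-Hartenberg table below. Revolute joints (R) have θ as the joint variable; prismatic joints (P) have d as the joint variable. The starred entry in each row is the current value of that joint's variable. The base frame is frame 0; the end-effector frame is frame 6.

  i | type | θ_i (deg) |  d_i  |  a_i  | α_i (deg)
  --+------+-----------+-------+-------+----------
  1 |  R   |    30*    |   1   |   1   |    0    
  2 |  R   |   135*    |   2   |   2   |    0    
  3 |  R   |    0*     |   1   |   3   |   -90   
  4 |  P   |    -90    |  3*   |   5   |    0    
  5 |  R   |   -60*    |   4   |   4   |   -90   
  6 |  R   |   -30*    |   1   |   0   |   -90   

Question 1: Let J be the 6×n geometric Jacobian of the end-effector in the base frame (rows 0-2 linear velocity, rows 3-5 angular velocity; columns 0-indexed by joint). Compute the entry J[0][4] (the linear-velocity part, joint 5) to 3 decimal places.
-2.768

axis z_4 = (-0.2588,-0.9659,0.0000); lever o_n−o_4 = (1.8278,-4.6309,2.8660)
cross product → J_v[:, 4] = (-2.7684,0.7418,2.9641)
J_ω[:, 4] = z_4
entry J[0][4] = -2.7684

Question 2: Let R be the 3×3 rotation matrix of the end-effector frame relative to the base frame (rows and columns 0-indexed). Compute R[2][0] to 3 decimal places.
End-effector x-axis (col 0 of R) = (0.5950,-0.6771,0.4330)
R[2][0] = 0.4330

0.433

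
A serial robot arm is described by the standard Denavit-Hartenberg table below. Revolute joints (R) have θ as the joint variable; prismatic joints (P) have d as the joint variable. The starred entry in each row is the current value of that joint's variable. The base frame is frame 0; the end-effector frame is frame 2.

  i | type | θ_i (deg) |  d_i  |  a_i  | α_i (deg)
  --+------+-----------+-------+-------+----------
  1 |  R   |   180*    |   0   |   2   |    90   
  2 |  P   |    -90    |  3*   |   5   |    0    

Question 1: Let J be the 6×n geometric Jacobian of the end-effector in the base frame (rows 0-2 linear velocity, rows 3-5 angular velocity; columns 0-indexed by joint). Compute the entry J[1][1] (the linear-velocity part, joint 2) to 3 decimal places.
1.000

prismatic axis z_1 = (0.0000,1.0000,0.0000)
J_v[:, 1] = z_1; J_ω[:, 1] = (0,0,0)
entry J[1][1] = 1.0000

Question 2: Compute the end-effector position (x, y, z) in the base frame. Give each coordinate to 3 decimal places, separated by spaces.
-2.000 3.000 -5.000

after link 1: o_1 = (-2.0000, 0.0000, 0.0000)
after link 2: o_2 = (-2.0000, 3.0000, -5.0000)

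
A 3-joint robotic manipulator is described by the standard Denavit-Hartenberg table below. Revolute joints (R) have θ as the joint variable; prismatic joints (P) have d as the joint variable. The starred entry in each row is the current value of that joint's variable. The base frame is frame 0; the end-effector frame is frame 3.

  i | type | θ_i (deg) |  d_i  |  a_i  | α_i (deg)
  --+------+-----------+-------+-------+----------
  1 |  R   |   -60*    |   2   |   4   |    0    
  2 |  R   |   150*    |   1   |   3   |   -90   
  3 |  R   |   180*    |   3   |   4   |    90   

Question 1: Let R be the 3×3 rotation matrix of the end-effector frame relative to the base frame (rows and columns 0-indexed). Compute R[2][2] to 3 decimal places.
-1.000

End-effector z-axis (col 2 of R) = (-0.0000,0.0000,-1.0000)
R[2][2] = -1.0000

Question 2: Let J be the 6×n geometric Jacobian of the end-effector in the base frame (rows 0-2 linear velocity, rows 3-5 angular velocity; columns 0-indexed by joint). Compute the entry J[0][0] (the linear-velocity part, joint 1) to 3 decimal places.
axis z_0 = ẑ; lever o_n−o_0 = (-1.0000,-4.4641,3.0000)
cross product → J_v[:, 0] = (4.4641,-1.0000,0.0000)
J_ω[:, 0] = z_0
entry J[0][0] = 4.4641

4.464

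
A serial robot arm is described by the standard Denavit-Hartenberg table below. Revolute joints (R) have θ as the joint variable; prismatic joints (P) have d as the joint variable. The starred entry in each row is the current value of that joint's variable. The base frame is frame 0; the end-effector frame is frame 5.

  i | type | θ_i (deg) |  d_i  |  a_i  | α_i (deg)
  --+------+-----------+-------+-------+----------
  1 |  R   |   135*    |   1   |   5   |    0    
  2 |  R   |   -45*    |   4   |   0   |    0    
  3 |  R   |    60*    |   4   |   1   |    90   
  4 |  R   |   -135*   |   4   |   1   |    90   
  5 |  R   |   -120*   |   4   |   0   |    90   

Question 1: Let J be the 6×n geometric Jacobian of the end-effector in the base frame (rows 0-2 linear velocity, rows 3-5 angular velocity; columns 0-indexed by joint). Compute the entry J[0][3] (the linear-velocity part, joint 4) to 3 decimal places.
1.837

axis z_3 = (0.5000,0.8660,0.0000); lever o_n−o_3 = (5.0619,1.6963,2.1213)
cross product → J_v[:, 3] = (1.8371,-1.0607,-3.5355)
J_ω[:, 3] = z_3
entry J[0][3] = 1.8371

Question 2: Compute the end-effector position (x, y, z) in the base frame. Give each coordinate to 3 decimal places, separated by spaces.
0.660 5.732 11.121

after link 1: o_1 = (-3.5355, 3.5355, 1.0000)
after link 2: o_2 = (-3.5355, 3.5355, 5.0000)
after link 3: o_3 = (-4.4016, 4.0355, 9.0000)
after link 4: o_4 = (-1.7892, 7.1461, 8.2929)
after link 5: o_5 = (0.6603, 5.7319, 11.1213)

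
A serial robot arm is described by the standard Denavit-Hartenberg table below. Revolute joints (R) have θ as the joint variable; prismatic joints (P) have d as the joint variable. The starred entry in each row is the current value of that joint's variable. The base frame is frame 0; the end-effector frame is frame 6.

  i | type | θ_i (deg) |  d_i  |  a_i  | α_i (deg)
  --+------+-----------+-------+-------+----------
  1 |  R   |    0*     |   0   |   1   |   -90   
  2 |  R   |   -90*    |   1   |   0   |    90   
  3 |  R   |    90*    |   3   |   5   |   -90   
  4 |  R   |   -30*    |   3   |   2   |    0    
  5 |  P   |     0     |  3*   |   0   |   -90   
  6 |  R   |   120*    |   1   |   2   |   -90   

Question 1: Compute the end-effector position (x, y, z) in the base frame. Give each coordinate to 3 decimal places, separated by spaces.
-1.634 7.366 -4.268

after link 1: o_1 = (1.0000, 0.0000, 0.0000)
after link 2: o_2 = (1.0000, 1.0000, 0.0000)
after link 3: o_3 = (-2.0000, 6.0000, 0.0000)
after link 4: o_4 = (-3.0000, 7.7321, -3.0000)
after link 5: o_5 = (-3.0000, 7.7321, -6.0000)
after link 6: o_6 = (-1.6340, 7.3660, -4.2679)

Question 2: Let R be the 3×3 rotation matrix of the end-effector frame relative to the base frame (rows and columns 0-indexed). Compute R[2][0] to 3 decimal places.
0.866

End-effector x-axis (col 0 of R) = (0.2500,-0.4330,0.8660)
R[2][0] = 0.8660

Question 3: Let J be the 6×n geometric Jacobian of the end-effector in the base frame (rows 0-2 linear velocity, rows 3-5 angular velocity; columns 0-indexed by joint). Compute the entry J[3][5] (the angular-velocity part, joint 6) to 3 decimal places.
0.866

axis z_5 = (0.8660,0.5000,-0.0000); lever o_n−o_5 = (1.3660,-0.3660,1.7321)
cross product → J_v[:, 5] = (0.8660,-1.5000,-1.0000)
J_ω[:, 5] = z_5
entry J[3][5] = 0.8660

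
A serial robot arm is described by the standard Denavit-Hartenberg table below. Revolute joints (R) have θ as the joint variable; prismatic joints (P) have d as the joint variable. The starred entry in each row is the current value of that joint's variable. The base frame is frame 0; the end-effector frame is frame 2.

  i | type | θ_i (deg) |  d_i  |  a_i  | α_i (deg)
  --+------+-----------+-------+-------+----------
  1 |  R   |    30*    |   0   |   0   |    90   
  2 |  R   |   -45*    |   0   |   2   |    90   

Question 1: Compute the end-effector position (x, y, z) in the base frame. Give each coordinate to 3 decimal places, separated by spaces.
after link 1: o_1 = (0.0000, 0.0000, 0.0000)
after link 2: o_2 = (1.2247, 0.7071, -1.4142)

1.225 0.707 -1.414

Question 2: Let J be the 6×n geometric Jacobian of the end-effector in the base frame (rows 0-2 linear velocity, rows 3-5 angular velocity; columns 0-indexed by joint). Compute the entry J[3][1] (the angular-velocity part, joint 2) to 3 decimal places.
0.500

axis z_1 = (0.5000,-0.8660,0.0000); lever o_n−o_1 = (1.2247,0.7071,-1.4142)
cross product → J_v[:, 1] = (1.2247,0.7071,1.4142)
J_ω[:, 1] = z_1
entry J[3][1] = 0.5000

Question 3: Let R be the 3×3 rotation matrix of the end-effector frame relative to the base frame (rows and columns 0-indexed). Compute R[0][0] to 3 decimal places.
End-effector x-axis (col 0 of R) = (0.6124,0.3536,-0.7071)
R[0][0] = 0.6124

0.612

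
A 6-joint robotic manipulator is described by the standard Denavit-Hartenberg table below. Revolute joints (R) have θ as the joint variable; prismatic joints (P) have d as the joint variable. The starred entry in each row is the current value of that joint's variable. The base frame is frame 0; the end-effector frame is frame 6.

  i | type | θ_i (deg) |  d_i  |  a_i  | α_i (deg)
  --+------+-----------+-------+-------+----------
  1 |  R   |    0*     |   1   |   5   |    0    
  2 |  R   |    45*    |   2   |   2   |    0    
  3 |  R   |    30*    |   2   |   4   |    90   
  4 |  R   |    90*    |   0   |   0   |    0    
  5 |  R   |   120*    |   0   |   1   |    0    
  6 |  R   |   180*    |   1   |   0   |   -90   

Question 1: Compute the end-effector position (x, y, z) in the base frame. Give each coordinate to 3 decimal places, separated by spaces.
after link 1: o_1 = (5.0000, 0.0000, 1.0000)
after link 2: o_2 = (6.4142, 1.4142, 3.0000)
after link 3: o_3 = (7.4495, 5.2779, 5.0000)
after link 4: o_4 = (7.4495, 5.2779, 5.0000)
after link 5: o_5 = (7.2253, 4.4414, 4.5000)
after link 6: o_6 = (8.1913, 4.1826, 4.5000)

8.191 4.183 4.500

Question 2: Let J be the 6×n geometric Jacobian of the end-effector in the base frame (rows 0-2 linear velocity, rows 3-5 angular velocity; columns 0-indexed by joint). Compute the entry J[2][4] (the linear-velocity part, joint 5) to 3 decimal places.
-0.866

axis z_4 = (0.9659,-0.2588,0.0000); lever o_n−o_4 = (0.7418,-1.0953,-0.5000)
cross product → J_v[:, 4] = (0.1294,0.4830,-0.8660)
J_ω[:, 4] = z_4
entry J[2][4] = -0.8660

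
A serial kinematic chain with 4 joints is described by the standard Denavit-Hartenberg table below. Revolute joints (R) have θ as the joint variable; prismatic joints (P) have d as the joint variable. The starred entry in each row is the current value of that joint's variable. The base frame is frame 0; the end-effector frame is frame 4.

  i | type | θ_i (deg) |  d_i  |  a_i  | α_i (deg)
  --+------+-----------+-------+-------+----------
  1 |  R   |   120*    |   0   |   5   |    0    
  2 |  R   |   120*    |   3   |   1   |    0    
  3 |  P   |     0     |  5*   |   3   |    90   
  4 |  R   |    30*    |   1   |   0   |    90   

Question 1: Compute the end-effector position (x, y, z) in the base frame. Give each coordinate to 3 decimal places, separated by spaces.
after link 1: o_1 = (-2.5000, 4.3301, 0.0000)
after link 2: o_2 = (-3.0000, 3.4641, 3.0000)
after link 3: o_3 = (-4.5000, 0.8660, 8.0000)
after link 4: o_4 = (-5.3660, 1.3660, 8.0000)

-5.366 1.366 8.000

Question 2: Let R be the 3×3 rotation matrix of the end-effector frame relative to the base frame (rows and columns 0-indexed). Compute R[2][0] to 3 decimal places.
0.500

End-effector x-axis (col 0 of R) = (-0.4330,-0.7500,0.5000)
R[2][0] = 0.5000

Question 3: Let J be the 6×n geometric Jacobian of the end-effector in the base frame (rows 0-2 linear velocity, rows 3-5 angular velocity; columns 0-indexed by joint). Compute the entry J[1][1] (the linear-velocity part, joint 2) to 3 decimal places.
-2.866

axis z_1 = (0.0000,0.0000,1.0000); lever o_n−o_1 = (-2.8660,-2.9641,8.0000)
cross product → J_v[:, 1] = (2.9641,-2.8660,0.0000)
J_ω[:, 1] = z_1
entry J[1][1] = -2.8660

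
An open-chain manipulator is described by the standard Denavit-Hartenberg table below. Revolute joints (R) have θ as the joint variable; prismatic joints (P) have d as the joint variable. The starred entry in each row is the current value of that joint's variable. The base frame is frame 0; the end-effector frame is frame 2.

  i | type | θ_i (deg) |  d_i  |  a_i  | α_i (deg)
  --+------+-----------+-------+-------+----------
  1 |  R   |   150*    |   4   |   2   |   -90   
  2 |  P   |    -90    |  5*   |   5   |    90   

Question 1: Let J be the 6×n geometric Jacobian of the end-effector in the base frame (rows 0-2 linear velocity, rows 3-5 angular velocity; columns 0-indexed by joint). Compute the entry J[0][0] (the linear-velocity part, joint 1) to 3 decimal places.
3.330

axis z_0 = ẑ; lever o_n−o_0 = (-4.2321,-3.3301,9.0000)
cross product → J_v[:, 0] = (3.3301,-4.2321,0.0000)
J_ω[:, 0] = z_0
entry J[0][0] = 3.3301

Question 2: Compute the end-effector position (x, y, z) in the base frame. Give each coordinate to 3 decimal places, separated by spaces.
after link 1: o_1 = (-1.7321, 1.0000, 4.0000)
after link 2: o_2 = (-4.2321, -3.3301, 9.0000)

-4.232 -3.330 9.000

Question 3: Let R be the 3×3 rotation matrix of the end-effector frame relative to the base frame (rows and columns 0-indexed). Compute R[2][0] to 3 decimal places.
End-effector x-axis (col 0 of R) = (-0.0000,0.0000,1.0000)
R[2][0] = 1.0000

1.000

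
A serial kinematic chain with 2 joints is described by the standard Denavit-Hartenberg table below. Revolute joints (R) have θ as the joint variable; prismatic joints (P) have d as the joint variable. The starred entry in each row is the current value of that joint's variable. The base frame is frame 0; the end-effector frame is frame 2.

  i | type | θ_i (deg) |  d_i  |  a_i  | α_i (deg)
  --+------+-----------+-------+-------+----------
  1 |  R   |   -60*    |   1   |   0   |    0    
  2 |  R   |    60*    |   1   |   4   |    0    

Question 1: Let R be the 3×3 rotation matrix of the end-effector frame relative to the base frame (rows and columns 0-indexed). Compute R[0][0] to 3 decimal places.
1.000

End-effector x-axis (col 0 of R) = (1.0000,0.0000,0.0000)
R[0][0] = 1.0000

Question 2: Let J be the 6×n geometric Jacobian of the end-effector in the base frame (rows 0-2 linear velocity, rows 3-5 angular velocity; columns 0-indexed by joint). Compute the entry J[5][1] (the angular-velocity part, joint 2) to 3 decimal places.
axis z_1 = (0.0000,0.0000,1.0000); lever o_n−o_1 = (4.0000,0.0000,1.0000)
cross product → J_v[:, 1] = (0.0000,4.0000,0.0000)
J_ω[:, 1] = z_1
entry J[5][1] = 1.0000

1.000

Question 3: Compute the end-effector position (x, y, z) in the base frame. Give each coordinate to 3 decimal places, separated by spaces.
after link 1: o_1 = (0.0000, 0.0000, 1.0000)
after link 2: o_2 = (4.0000, 0.0000, 2.0000)

4.000 0.000 2.000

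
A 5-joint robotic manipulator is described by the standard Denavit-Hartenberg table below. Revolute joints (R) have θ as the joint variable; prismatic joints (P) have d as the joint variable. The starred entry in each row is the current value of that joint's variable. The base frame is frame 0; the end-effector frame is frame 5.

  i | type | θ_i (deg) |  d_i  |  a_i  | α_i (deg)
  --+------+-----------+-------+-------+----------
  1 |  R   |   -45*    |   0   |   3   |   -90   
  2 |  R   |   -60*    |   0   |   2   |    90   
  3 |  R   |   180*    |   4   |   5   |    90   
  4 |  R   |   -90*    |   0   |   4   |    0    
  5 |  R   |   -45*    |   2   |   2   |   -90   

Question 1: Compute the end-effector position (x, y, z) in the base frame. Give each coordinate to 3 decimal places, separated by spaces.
3.841 -1.012 -2.080

after link 1: o_1 = (2.1213, -2.1213, 0.0000)
after link 2: o_2 = (2.8284, -2.8284, 1.7321)
after link 3: o_3 = (-1.3888, 1.3888, -0.5981)
after link 4: o_4 = (1.0607, -1.0607, -2.5981)
after link 5: o_5 = (3.8409, -1.0125, -2.0804)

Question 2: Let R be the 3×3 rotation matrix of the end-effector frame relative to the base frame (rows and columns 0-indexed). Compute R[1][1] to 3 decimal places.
End-effector y-axis (col 1 of R) = (-0.7071,-0.7071,-0.0000)
R[1][1] = -0.7071

-0.707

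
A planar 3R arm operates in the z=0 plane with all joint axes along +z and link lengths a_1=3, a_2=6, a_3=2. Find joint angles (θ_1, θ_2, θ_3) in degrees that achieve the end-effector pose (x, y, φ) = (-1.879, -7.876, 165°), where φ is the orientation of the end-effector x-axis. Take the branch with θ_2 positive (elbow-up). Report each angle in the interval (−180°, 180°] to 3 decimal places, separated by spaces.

wrist centre = target − a_3·(cos φ, sin φ) = (0.0529, -8.3936)
cos θ_2 = (70.4560−3²−6²)/(2·3·6) = 0.7071; θ_2 = 44.9998° (elbow-up)
β = atan2(-8.3936,0.0529) = -89.6392°; ψ = atan2(4.2426,7.2427) = 30.3610°
θ_1 = β − ψ = -120.0003°
θ_3 = φ − θ_1 − θ_2 = -119.9995° (wrapped to (-180°,180°])

-120.000 45.000 -119.999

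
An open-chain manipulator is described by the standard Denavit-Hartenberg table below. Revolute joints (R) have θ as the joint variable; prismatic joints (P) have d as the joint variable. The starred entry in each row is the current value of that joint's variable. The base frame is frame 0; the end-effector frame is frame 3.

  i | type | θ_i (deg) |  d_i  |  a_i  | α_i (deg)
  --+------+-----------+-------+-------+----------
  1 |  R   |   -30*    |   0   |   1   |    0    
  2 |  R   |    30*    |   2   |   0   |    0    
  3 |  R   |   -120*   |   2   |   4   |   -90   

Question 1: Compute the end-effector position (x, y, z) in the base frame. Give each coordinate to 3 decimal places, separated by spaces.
-1.134 -3.964 4.000

after link 1: o_1 = (0.8660, -0.5000, 0.0000)
after link 2: o_2 = (0.8660, -0.5000, 2.0000)
after link 3: o_3 = (-1.1340, -3.9641, 4.0000)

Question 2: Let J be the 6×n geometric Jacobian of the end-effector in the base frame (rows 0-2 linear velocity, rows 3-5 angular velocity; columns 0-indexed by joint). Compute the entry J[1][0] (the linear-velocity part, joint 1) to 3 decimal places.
axis z_0 = ẑ; lever o_n−o_0 = (-1.1340,-3.9641,4.0000)
cross product → J_v[:, 0] = (3.9641,-1.1340,0.0000)
J_ω[:, 0] = z_0
entry J[1][0] = -1.1340

-1.134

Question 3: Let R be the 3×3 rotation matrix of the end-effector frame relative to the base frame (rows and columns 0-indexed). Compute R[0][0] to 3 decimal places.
End-effector x-axis (col 0 of R) = (-0.5000,-0.8660,0.0000)
R[0][0] = -0.5000

-0.500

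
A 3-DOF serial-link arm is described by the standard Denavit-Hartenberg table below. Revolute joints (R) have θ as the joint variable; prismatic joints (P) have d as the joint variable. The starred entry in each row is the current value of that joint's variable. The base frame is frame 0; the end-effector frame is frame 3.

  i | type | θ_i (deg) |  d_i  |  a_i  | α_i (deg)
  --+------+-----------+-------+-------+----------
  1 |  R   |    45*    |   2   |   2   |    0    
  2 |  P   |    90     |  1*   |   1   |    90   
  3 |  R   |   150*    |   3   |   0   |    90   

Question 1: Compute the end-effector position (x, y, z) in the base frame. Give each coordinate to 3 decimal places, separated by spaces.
after link 1: o_1 = (1.4142, 1.4142, 2.0000)
after link 2: o_2 = (0.7071, 2.1213, 3.0000)
after link 3: o_3 = (2.8284, 4.2426, 3.0000)

2.828 4.243 3.000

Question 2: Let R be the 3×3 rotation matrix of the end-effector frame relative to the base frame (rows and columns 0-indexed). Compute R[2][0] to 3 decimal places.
0.500

End-effector x-axis (col 0 of R) = (0.6124,-0.6124,0.5000)
R[2][0] = 0.5000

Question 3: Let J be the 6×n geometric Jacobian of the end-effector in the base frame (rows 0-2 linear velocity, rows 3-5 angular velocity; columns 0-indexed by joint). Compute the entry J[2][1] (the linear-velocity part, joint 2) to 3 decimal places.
prismatic axis z_1 = (0.0000,0.0000,1.0000)
J_v[:, 1] = z_1; J_ω[:, 1] = (0,0,0)
entry J[2][1] = 1.0000

1.000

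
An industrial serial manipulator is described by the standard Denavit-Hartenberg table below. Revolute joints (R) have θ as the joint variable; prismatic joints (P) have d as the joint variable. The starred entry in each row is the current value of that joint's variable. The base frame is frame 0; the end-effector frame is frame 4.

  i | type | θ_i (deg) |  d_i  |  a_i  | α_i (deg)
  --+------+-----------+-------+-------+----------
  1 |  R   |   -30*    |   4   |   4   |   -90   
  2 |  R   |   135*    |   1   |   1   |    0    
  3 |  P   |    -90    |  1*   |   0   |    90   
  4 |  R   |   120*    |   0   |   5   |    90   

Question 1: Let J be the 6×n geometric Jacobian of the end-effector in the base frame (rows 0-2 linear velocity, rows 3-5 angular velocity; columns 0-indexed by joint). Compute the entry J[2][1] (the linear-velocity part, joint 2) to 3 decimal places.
axis z_1 = (0.5000,0.8660,0.0000); lever o_n−o_1 = (1.0218,6.7195,1.0607)
cross product → J_v[:, 1] = (0.9186,-0.5303,2.4749)
J_ω[:, 1] = z_1
entry J[2][1] = 2.4749

2.475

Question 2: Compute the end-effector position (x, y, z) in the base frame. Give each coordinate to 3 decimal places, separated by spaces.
4.486 4.719 5.061

after link 1: o_1 = (3.4641, -2.0000, 4.0000)
after link 2: o_2 = (3.3517, -0.7804, 3.2929)
after link 3: o_3 = (3.8517, 0.0856, 3.2929)
after link 4: o_4 = (4.4859, 4.7195, 5.0607)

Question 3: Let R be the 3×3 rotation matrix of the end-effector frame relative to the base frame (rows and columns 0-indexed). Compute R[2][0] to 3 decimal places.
0.354

End-effector x-axis (col 0 of R) = (0.1268,0.9268,0.3536)
R[2][0] = 0.3536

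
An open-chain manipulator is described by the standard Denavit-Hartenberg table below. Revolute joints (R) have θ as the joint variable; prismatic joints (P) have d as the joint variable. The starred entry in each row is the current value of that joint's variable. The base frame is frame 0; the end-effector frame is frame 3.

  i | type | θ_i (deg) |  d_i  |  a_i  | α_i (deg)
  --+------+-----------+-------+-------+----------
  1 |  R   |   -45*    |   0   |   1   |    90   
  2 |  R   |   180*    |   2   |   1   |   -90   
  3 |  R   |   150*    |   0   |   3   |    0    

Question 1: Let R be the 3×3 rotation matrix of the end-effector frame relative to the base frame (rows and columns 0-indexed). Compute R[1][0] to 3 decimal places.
-0.259

End-effector x-axis (col 0 of R) = (0.9659,-0.2588,-0.0000)
R[1][0] = -0.2588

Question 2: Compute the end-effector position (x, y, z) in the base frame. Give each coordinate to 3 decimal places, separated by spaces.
1.484 -2.191 -0.000

after link 1: o_1 = (0.7071, -0.7071, 0.0000)
after link 2: o_2 = (-1.4142, -1.4142, 0.0000)
after link 3: o_3 = (1.4836, -2.1907, -0.0000)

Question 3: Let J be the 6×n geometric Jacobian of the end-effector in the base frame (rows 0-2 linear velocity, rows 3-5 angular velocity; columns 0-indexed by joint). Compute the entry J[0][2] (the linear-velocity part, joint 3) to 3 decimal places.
axis z_2 = (-0.0000,-0.0000,-1.0000); lever o_n−o_2 = (2.8978,-0.7765,-0.0000)
cross product → J_v[:, 2] = (-0.7765,-2.8978,0.0000)
J_ω[:, 2] = z_2
entry J[0][2] = -0.7765

-0.776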